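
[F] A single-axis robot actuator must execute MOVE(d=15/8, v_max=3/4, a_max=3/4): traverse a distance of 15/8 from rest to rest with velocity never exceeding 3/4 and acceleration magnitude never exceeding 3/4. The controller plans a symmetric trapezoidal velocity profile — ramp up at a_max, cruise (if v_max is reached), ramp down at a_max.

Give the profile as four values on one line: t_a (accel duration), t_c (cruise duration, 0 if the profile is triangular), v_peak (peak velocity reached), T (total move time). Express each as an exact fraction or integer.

vₘ²/aₘ = (3/4)²/(3/4) = 3/4
15/8 ≥ 3/4 so v_max reached
t_a = (3/4)/(3/4) = 1; v_peak = 3/4
d_cruise = 15/8 − 3/4 = 9/8; t_c = (9/8)/(3/4) = 3/2
T = 2·1 + 3/2 = 7/2

t_a=1 t_c=3/2 v_peak=3/4 T=7/2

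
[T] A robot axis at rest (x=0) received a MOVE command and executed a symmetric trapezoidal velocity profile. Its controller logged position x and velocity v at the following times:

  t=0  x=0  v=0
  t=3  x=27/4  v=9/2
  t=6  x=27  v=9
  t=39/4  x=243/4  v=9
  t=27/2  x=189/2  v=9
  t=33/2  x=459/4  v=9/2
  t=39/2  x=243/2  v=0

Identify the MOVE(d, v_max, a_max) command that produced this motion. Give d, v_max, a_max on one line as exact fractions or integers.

final state: t=39/2, x=243/2, v=0 → d = 243/2
a_max = (9/2−0)/(3−0) = 3/2
max v = 9 over t∈[6,27/2] → v_max = 9
check: 9·(6+15/2) = 243/2 ✓

d=243/2 v_max=9 a_max=3/2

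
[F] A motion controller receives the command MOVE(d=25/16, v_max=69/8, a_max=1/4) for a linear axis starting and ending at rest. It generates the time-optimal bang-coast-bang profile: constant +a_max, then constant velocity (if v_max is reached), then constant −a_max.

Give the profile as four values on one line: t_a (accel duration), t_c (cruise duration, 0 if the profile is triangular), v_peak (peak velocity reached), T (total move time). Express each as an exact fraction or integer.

t_a=5/2 t_c=0 v_peak=5/8 T=5

(v_max)²/a_max = (69/8)²/(1/4) = 4761/16
25/16 < 4761/16 ⇒ no cruise
v_peak = √(25/16·1/4) = √(25/64) = 5/8
t_a = (5/8)/(1/4) = 5/2; t_c = 0
T = 2·5/2 = 5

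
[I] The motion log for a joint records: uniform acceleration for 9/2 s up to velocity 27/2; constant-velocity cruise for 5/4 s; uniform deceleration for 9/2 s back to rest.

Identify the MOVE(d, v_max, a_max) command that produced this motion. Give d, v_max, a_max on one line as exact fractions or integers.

a_max = (27/2)/(9/2) = 3
d_a = ½·27/2·9/2 = 243/8; d_c = 27/2·5/4 = 135/8
d = 2·243/8 + 135/8 = 621/8
t_c = 5/4 > 0 ⇒ limit active, v_max = 27/2

d=621/8 v_max=27/2 a_max=3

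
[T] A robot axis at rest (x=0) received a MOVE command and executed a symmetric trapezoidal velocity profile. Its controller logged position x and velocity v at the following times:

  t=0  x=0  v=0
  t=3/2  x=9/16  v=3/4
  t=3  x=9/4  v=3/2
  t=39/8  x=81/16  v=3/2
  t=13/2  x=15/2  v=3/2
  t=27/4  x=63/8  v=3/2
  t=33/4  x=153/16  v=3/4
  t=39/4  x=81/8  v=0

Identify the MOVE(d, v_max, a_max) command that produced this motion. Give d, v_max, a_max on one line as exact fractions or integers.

d=81/8 v_max=3/2 a_max=1/2

final state: t=39/4, x=81/8, v=0 → d = 81/8
a_max = (3/4−0)/(3/2−0) = 1/2
max v = 3/2 over t∈[3,27/4] → v_max = 3/2
check: 3/2·(3+15/4) = 81/8 ✓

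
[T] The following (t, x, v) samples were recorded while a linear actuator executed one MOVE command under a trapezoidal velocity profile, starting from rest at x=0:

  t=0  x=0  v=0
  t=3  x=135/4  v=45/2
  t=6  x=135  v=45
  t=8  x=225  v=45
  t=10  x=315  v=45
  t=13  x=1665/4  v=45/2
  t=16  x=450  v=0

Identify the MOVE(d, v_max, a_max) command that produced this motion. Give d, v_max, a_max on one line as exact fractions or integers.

d=450 v_max=45 a_max=15/2

final state: t=16, x=450, v=0 → d = 450
a_max = (45/2−0)/(3−0) = 15/2
max v = 45 over t∈[6,10] → v_max = 45
check: 45·(6+4) = 450 ✓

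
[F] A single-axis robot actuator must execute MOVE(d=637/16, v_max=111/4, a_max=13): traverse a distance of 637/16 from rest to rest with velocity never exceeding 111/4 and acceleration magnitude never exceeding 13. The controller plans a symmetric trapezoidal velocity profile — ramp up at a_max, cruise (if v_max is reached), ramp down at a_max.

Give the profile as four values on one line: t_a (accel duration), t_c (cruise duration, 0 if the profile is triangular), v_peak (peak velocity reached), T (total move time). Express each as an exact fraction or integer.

t_a=7/4 t_c=0 v_peak=91/4 T=7/2

v_max²/a_max = (111/4)²/13 = 12321/208
637/16 < 12321/208 ⇒ no cruise
v_peak = √(637/16·13) = √(8281/16) = 91/4
t_a = (91/4)/13 = 7/4; t_c = 0
T = 2·7/4 = 7/2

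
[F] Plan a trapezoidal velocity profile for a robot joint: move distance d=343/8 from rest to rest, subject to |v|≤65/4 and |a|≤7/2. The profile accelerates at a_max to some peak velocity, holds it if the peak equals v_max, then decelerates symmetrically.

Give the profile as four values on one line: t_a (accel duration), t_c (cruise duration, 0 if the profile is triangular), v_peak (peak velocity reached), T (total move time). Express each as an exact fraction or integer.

v_max²/a_max = (65/4)²/(7/2) = 4225/56
343/8 < 4225/56 so t_c = 0
v_peak = √(343/8·7/2) = √(2401/16) = 49/4
t_a = (49/4)/(7/2) = 7/2; t_c = 0
T = 2·7/2 = 7

t_a=7/2 t_c=0 v_peak=49/4 T=7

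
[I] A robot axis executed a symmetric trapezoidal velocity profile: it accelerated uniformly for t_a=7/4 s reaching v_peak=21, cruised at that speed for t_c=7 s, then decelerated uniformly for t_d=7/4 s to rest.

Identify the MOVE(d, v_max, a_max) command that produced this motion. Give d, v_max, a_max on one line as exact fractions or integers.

d=735/4 v_max=21 a_max=12

a_max = 21/(7/4) = 12
d_a = ½·21·7/4 = 147/8; d_c = 21·7 = 147
d = 2·147/8 + 147 = 735/4
t_c = 7 > 0 so v_max = 21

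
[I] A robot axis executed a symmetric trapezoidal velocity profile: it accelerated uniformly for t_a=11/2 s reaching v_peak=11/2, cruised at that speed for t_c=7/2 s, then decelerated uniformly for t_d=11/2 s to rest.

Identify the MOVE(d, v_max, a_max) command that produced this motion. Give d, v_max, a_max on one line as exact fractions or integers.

d=99/2 v_max=11/2 a_max=1

a_max = (11/2)/(11/2) = 1
d_a = ½·11/2·11/2 = 121/8; d_c = 11/2·7/2 = 77/4
d = 2·121/8 + 77/4 = 99/2
t_c = 7/2 > 0 so v_max = 11/2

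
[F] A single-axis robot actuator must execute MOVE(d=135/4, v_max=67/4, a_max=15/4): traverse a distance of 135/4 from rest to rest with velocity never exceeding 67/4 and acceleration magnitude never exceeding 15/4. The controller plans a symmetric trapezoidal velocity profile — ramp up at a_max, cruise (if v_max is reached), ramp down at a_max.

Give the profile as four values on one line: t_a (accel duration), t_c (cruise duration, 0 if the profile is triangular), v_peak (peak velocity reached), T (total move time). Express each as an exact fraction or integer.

t_a=3 t_c=0 v_peak=45/4 T=6

(v_max)²/a_max = (67/4)²/(15/4) = 4489/60
135/4 < 4489/60 so t_c = 0
v_peak = √(135/4·15/4) = √(2025/16) = 45/4
t_a = (45/4)/(15/4) = 3; t_c = 0
T = 2·3 = 6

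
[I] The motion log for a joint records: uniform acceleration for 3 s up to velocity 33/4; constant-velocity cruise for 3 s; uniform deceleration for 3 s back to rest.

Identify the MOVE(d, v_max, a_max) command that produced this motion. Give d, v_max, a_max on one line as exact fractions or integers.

d=99/2 v_max=33/4 a_max=11/4

a_max = (33/4)/3 = 11/4
d_a = ½·33/4·3 = 99/8; d_c = 33/4·3 = 99/4
d = 2·99/8 + 99/4 = 99/2
t_c = 3 > 0 so v_max = 33/4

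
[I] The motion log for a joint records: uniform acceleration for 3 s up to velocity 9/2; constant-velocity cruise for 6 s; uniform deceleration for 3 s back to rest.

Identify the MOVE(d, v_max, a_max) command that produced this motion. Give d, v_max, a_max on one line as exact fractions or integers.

a_max = (9/2)/3 = 3/2
d_a = ½·9/2·3 = 27/4; d_c = 9/2·6 = 27
d = 2·27/4 + 27 = 81/2
t_c = 6 > 0 so v_max = 9/2

d=81/2 v_max=9/2 a_max=3/2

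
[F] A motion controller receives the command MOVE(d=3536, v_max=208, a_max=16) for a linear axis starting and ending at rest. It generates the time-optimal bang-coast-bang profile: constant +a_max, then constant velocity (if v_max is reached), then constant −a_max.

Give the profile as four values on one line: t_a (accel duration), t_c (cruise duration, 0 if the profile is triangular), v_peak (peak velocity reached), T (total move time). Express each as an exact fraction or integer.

t_a=13 t_c=4 v_peak=208 T=30

(v_max)²/a_max = 208²/16 = 2704
3536 ≥ 2704 so v_max reached
t_a = 208/16 = 13; v_peak = 208
d_cruise = 3536 − 2704 = 832; t_c = 832/208 = 4
T = 2·13 + 4 = 30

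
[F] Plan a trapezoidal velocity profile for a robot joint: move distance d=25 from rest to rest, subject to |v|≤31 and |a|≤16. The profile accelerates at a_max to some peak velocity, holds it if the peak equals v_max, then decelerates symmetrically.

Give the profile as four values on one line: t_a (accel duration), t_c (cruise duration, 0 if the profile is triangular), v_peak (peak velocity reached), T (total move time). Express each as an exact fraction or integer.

t_a=5/4 t_c=0 v_peak=20 T=5/2

v_max²/a_max = 31²/16 = 961/16
25 < 961/16 ⇒ no cruise
v_peak = √(25·16) = √400 = 20
t_a = 20/16 = 5/4; t_c = 0
T = 2·5/4 = 5/2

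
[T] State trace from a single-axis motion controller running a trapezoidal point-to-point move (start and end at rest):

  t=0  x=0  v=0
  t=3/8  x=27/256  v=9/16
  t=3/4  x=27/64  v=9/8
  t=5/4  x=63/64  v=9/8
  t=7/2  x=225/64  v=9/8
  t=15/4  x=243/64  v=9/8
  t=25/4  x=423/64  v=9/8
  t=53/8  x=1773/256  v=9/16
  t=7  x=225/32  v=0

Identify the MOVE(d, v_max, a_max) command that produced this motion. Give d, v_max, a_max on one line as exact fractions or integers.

final state: t=7, x=225/32, v=0 → d = 225/32
a_max = (9/16−0)/(3/8−0) = 3/2
max v = 9/8 over t∈[3/4,25/4] → v_max = 9/8
check: 9/8·(3/4+11/2) = 225/32 ✓

d=225/32 v_max=9/8 a_max=3/2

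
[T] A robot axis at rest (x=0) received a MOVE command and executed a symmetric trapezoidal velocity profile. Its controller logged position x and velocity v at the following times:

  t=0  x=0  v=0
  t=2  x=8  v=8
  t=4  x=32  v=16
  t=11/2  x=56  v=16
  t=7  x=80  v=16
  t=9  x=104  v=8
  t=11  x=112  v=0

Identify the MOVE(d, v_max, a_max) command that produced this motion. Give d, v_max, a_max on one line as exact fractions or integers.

d=112 v_max=16 a_max=4

final state: t=11, x=112, v=0 → d = 112
a_max = (8−0)/(2−0) = 4
max v = 16 over t∈[4,7] → v_max = 16
check: 16·(4+3) = 112 ✓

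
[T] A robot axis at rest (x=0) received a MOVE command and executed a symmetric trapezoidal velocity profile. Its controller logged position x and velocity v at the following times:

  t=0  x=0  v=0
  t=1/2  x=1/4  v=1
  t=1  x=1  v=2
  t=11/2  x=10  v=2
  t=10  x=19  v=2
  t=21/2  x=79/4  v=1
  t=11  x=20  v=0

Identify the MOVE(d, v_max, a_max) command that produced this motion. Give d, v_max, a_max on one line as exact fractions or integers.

final state: t=11, x=20, v=0 → d = 20
a_max = (1−0)/(1/2−0) = 2
max v = 2 over t∈[1,10] → v_max = 2
check: 2·(1+9) = 20 ✓

d=20 v_max=2 a_max=2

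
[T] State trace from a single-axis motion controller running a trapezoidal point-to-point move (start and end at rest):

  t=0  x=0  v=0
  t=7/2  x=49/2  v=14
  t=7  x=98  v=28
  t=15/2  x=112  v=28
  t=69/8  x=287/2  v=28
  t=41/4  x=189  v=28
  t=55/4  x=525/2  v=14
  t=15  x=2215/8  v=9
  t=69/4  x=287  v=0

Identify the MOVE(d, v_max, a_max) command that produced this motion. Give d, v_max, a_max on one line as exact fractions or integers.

final state: t=69/4, x=287, v=0 → d = 287
a_max = (14−0)/(7/2−0) = 4
max v = 28 over t∈[7,41/4] → v_max = 28
check: 28·(7+13/4) = 287 ✓

d=287 v_max=28 a_max=4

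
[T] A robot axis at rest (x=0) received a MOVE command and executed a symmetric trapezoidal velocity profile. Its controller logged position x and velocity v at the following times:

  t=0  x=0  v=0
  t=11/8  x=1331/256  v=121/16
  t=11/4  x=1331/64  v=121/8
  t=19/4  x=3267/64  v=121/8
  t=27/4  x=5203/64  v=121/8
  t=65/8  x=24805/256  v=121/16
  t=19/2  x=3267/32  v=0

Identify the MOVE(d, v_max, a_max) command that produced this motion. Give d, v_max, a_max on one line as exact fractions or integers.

d=3267/32 v_max=121/8 a_max=11/2

final state: t=19/2, x=3267/32, v=0 → d = 3267/32
a_max = (121/16−0)/(11/8−0) = 11/2
max v = 121/8 over t∈[11/4,27/4] → v_max = 121/8
check: 121/8·(11/4+4) = 3267/32 ✓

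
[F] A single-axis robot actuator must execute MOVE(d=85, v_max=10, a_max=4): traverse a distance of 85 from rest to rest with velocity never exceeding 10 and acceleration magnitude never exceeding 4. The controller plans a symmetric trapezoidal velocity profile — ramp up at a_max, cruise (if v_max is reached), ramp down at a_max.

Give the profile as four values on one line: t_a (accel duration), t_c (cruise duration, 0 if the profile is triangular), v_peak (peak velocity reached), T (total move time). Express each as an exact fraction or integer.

v_max²/a_max = 10²/4 = 25
85 ≥ 25 → trapezoidal
t_a = 10/4 = 5/2; v_peak = 10
d_cruise = 85 − 25 = 60; t_c = 60/10 = 6
T = 2·5/2 + 6 = 11

t_a=5/2 t_c=6 v_peak=10 T=11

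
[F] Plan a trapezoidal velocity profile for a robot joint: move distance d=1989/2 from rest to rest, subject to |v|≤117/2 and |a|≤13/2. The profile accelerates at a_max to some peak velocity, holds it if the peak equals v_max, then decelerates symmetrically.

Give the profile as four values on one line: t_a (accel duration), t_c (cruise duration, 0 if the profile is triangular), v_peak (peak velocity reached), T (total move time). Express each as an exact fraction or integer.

vₘ²/aₘ = (117/2)²/(13/2) = 1053/2
1989/2 ≥ 1053/2 → trapezoidal
t_a = (117/2)/(13/2) = 9; v_peak = 117/2
d_cruise = 1989/2 − 1053/2 = 468; t_c = 468/(117/2) = 8
T = 2·9 + 8 = 26

t_a=9 t_c=8 v_peak=117/2 T=26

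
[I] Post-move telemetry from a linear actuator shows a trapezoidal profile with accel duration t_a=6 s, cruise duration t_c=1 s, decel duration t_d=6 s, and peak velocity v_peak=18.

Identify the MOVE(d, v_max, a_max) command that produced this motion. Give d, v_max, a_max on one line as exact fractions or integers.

d=126 v_max=18 a_max=3

a_max = 18/6 = 3
d_a = ½·18·6 = 54; d_c = 18·1 = 18
d = 2·54 + 18 = 126
t_c = 1 > 0 ⇒ limit active, v_max = 18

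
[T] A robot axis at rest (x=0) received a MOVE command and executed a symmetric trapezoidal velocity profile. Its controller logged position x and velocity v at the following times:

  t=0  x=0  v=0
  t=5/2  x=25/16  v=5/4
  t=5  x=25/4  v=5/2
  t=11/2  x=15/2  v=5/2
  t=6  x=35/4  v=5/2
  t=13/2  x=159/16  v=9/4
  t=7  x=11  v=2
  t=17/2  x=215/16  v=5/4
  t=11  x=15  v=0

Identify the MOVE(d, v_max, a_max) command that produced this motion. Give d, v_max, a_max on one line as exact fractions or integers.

final state: t=11, x=15, v=0 → d = 15
a_max = (5/4−0)/(5/2−0) = 1/2
max v = 5/2 over t∈[5,6] → v_max = 5/2
check: 5/2·(5+1) = 15 ✓

d=15 v_max=5/2 a_max=1/2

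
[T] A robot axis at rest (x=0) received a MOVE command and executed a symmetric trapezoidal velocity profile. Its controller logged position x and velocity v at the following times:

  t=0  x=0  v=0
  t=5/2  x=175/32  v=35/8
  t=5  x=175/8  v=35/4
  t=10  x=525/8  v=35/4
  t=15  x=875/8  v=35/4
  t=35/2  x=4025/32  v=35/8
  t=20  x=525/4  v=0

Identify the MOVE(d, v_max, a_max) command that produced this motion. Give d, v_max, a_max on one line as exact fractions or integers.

final state: t=20, x=525/4, v=0 → d = 525/4
a_max = (35/8−0)/(5/2−0) = 7/4
max v = 35/4 over t∈[5,15] → v_max = 35/4
check: 35/4·(5+10) = 525/4 ✓

d=525/4 v_max=35/4 a_max=7/4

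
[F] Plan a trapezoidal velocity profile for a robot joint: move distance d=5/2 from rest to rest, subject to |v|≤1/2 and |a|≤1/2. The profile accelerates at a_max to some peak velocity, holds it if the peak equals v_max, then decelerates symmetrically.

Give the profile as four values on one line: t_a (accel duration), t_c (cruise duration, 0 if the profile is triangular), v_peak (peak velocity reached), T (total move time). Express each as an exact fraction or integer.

t_a=1 t_c=4 v_peak=1/2 T=6

vₘ²/aₘ = (1/2)²/(1/2) = 1/2
5/2 ≥ 1/2 so v_max reached
t_a = (1/2)/(1/2) = 1; v_peak = 1/2
d_cruise = 5/2 − 1/2 = 2; t_c = 2/(1/2) = 4
T = 2·1 + 4 = 6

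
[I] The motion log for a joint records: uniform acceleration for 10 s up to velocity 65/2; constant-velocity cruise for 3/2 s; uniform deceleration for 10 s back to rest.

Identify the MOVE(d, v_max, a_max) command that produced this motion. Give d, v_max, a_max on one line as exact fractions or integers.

d=1495/4 v_max=65/2 a_max=13/4

a_max = (65/2)/10 = 13/4
d_a = ½·65/2·10 = 325/2; d_c = 65/2·3/2 = 195/4
d = 2·325/2 + 195/4 = 1495/4
t_c = 3/2 > 0 so v_max = 65/2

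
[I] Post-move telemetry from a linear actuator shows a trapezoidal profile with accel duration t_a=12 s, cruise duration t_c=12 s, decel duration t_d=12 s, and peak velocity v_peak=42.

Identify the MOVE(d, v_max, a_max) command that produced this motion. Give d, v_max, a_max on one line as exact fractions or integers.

a_max = 42/12 = 7/2
d_a = ½·42·12 = 252; d_c = 42·12 = 504
d = 2·252 + 504 = 1008
t_c = 12 > 0 ⇒ limit active, v_max = 42

d=1008 v_max=42 a_max=7/2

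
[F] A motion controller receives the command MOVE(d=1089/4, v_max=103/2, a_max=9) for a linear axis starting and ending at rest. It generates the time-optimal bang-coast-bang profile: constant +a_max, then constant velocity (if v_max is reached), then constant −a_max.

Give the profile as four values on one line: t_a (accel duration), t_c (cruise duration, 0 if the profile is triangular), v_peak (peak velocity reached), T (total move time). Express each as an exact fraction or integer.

t_a=11/2 t_c=0 v_peak=99/2 T=11

v_max²/a_max = (103/2)²/9 = 10609/36
1089/4 < 10609/36 → triangular
v_peak = √(1089/4·9) = √(9801/4) = 99/2
t_a = (99/2)/9 = 11/2; t_c = 0
T = 2·11/2 = 11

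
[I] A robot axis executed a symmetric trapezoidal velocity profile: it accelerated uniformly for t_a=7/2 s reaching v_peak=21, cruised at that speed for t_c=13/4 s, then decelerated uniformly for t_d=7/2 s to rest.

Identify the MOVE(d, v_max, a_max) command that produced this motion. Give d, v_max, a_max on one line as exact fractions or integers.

a_max = 21/(7/2) = 6
d_a = ½·21·7/2 = 147/4; d_c = 21·13/4 = 273/4
d = 2·147/4 + 273/4 = 567/4
t_c = 13/4 > 0 ⇒ limit active, v_max = 21

d=567/4 v_max=21 a_max=6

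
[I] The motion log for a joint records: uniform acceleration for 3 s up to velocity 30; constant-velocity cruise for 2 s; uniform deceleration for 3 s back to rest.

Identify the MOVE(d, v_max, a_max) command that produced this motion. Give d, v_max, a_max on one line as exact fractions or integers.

d=150 v_max=30 a_max=10

a_max = 30/3 = 10
d_a = ½·30·3 = 45; d_c = 30·2 = 60
d = 2·45 + 60 = 150
t_c = 2 > 0 → v_max = v_peak = 30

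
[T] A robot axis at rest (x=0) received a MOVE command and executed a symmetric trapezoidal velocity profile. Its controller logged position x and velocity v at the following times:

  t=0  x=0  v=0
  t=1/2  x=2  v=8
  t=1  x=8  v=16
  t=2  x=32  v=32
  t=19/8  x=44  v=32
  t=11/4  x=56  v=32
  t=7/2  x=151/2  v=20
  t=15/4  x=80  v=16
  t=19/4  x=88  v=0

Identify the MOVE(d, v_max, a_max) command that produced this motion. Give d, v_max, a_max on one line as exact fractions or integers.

final state: t=19/4, x=88, v=0 → d = 88
a_max = (8−0)/(1/2−0) = 16
max v = 32 over t∈[2,11/4] → v_max = 32
check: 32·(2+3/4) = 88 ✓

d=88 v_max=32 a_max=16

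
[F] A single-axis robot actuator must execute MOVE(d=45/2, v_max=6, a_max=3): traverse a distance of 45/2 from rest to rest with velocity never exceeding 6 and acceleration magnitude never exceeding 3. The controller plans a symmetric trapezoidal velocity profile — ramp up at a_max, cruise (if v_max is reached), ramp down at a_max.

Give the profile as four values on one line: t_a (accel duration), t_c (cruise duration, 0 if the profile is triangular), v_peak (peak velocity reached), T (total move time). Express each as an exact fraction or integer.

v_max²/a_max = 6²/3 = 12
45/2 ≥ 12 so v_max reached
t_a = 6/3 = 2; v_peak = 6
d_cruise = 45/2 − 12 = 21/2; t_c = (21/2)/6 = 7/4
T = 2·2 + 7/4 = 23/4

t_a=2 t_c=7/4 v_peak=6 T=23/4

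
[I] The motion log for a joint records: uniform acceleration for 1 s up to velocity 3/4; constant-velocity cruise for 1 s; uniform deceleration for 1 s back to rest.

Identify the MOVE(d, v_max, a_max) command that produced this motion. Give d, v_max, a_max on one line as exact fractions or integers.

d=3/2 v_max=3/4 a_max=3/4

a_max = (3/4)/1 = 3/4
d_a = ½·3/4·1 = 3/8; d_c = 3/4·1 = 3/4
d = 2·3/8 + 3/4 = 3/2
t_c = 1 > 0 → v_max = v_peak = 3/4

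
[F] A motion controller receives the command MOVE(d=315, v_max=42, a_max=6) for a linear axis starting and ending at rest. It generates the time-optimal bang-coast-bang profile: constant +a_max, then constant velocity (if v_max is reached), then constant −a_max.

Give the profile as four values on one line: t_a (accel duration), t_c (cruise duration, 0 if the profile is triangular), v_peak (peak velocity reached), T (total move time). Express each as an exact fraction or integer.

(v_max)²/a_max = 42²/6 = 294
315 ≥ 294 ⇒ cruise phase
t_a = 42/6 = 7; v_peak = 42
d_cruise = 315 − 294 = 21; t_c = 21/42 = 1/2
T = 2·7 + 1/2 = 29/2

t_a=7 t_c=1/2 v_peak=42 T=29/2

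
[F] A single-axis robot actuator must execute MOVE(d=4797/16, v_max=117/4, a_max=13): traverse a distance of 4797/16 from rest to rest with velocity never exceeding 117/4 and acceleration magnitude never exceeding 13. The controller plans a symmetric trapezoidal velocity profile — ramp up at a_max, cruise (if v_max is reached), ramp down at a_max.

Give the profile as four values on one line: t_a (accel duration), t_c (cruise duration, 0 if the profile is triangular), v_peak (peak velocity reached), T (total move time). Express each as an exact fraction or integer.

v_max²/a_max = (117/4)²/13 = 1053/16
4797/16 ≥ 1053/16 so v_max reached
t_a = (117/4)/13 = 9/4; v_peak = 117/4
d_cruise = 4797/16 − 1053/16 = 234; t_c = 234/(117/4) = 8
T = 2·9/4 + 8 = 25/2

t_a=9/4 t_c=8 v_peak=117/4 T=25/2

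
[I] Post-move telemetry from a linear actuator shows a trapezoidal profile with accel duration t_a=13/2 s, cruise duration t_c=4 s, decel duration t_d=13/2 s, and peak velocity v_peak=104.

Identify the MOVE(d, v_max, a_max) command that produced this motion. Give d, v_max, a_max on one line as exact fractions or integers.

a_max = 104/(13/2) = 16
d_a = ½·104·13/2 = 338; d_c = 104·4 = 416
d = 2·338 + 416 = 1092
t_c = 4 > 0 → v_max = v_peak = 104

d=1092 v_max=104 a_max=16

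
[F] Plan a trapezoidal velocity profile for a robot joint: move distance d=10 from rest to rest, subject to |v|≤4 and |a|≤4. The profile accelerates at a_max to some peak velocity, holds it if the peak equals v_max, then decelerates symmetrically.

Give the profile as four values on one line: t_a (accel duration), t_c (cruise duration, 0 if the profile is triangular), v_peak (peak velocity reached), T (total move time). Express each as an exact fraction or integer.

vₘ²/aₘ = 4²/4 = 4
10 ≥ 4 so v_max reached
t_a = 4/4 = 1; v_peak = 4
d_cruise = 10 − 4 = 6; t_c = 6/4 = 3/2
T = 2·1 + 3/2 = 7/2

t_a=1 t_c=3/2 v_peak=4 T=7/2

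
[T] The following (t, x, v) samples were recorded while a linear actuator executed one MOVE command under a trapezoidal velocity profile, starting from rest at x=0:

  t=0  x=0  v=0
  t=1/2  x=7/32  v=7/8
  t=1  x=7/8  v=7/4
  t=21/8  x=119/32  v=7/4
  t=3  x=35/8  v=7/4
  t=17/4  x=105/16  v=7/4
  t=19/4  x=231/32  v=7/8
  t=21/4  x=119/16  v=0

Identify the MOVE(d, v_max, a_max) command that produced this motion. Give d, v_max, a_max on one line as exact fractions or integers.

d=119/16 v_max=7/4 a_max=7/4

final state: t=21/4, x=119/16, v=0 → d = 119/16
a_max = (7/8−0)/(1/2−0) = 7/4
max v = 7/4 over t∈[1,17/4] → v_max = 7/4
check: 7/4·(1+13/4) = 119/16 ✓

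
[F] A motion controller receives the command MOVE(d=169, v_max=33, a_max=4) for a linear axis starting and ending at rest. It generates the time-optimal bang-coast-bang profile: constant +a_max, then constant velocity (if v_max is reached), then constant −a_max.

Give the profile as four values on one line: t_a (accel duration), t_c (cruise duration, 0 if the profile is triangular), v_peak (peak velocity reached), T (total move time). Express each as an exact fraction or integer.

v_max²/a_max = 33²/4 = 1089/4
169 < 1089/4 so t_c = 0
v_peak = √(169·4) = √676 = 26
t_a = 26/4 = 13/2; t_c = 0
T = 2·13/2 = 13

t_a=13/2 t_c=0 v_peak=26 T=13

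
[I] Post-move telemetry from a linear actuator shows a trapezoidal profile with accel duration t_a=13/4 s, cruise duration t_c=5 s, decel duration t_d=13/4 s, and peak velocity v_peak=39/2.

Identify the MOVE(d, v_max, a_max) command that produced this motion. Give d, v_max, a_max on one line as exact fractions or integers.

a_max = (39/2)/(13/4) = 6
d_a = ½·39/2·13/4 = 507/16; d_c = 39/2·5 = 195/2
d = 2·507/16 + 195/2 = 1287/8
t_c = 5 > 0 ⇒ limit active, v_max = 39/2

d=1287/8 v_max=39/2 a_max=6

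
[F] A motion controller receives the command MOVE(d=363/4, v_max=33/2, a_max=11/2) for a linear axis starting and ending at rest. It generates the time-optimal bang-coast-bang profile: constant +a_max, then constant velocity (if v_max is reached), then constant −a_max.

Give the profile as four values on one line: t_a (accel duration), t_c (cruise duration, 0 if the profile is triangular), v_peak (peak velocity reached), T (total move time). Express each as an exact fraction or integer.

vₘ²/aₘ = (33/2)²/(11/2) = 99/2
363/4 ≥ 99/2 so v_max reached
t_a = (33/2)/(11/2) = 3; v_peak = 33/2
d_cruise = 363/4 − 99/2 = 165/4; t_c = (165/4)/(33/2) = 5/2
T = 2·3 + 5/2 = 17/2

t_a=3 t_c=5/2 v_peak=33/2 T=17/2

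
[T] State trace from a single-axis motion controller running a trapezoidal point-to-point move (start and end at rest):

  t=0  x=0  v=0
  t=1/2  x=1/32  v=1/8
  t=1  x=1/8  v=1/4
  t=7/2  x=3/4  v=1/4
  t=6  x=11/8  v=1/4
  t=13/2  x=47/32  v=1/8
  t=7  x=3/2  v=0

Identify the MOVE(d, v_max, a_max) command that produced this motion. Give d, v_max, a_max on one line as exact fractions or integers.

d=3/2 v_max=1/4 a_max=1/4

final state: t=7, x=3/2, v=0 → d = 3/2
a_max = (1/8−0)/(1/2−0) = 1/4
max v = 1/4 over t∈[1,6] → v_max = 1/4
check: 1/4·(1+5) = 3/2 ✓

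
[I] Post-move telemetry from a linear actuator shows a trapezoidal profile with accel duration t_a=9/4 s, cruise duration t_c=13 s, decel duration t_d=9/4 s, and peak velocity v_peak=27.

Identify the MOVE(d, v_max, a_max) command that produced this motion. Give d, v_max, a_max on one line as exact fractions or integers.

d=1647/4 v_max=27 a_max=12

a_max = 27/(9/4) = 12
d_a = ½·27·9/4 = 243/8; d_c = 27·13 = 351
d = 2·243/8 + 351 = 1647/4
t_c = 13 > 0 → v_max = v_peak = 27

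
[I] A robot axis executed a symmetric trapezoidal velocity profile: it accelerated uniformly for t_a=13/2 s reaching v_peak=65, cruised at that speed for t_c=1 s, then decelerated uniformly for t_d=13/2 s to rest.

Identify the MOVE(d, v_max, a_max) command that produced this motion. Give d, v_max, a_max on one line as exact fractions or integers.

a_max = 65/(13/2) = 10
d_a = ½·65·13/2 = 845/4; d_c = 65·1 = 65
d = 2·845/4 + 65 = 975/2
t_c = 1 > 0 → v_max = v_peak = 65

d=975/2 v_max=65 a_max=10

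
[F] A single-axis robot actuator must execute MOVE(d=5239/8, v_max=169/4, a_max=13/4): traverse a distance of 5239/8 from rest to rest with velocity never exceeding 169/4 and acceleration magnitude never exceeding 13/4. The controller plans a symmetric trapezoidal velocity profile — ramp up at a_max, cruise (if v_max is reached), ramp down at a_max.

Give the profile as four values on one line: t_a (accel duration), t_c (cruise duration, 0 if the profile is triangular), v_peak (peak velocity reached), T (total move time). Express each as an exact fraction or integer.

t_a=13 t_c=5/2 v_peak=169/4 T=57/2

v_max²/a_max = (169/4)²/(13/4) = 2197/4
5239/8 ≥ 2197/4 ⇒ cruise phase
t_a = (169/4)/(13/4) = 13; v_peak = 169/4
d_cruise = 5239/8 − 2197/4 = 845/8; t_c = (845/8)/(169/4) = 5/2
T = 2·13 + 5/2 = 57/2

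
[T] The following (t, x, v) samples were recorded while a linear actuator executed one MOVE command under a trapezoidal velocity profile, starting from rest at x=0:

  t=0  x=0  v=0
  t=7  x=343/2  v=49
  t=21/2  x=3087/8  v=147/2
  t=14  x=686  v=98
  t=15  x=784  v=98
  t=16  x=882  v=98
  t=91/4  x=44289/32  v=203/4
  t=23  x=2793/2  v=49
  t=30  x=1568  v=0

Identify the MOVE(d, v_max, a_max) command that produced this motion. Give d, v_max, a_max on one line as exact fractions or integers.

d=1568 v_max=98 a_max=7

final state: t=30, x=1568, v=0 → d = 1568
a_max = (49−0)/(7−0) = 7
max v = 98 over t∈[14,16] → v_max = 98
check: 98·(14+2) = 1568 ✓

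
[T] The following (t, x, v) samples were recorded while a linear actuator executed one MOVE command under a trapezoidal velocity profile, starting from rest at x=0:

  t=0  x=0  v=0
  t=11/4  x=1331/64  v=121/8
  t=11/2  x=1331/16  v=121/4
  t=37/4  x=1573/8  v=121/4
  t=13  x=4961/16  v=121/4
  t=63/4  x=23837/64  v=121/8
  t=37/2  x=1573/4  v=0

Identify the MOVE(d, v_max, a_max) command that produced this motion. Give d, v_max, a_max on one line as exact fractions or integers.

final state: t=37/2, x=1573/4, v=0 → d = 1573/4
a_max = (121/8−0)/(11/4−0) = 11/2
max v = 121/4 over t∈[11/2,13] → v_max = 121/4
check: 121/4·(11/2+15/2) = 1573/4 ✓

d=1573/4 v_max=121/4 a_max=11/2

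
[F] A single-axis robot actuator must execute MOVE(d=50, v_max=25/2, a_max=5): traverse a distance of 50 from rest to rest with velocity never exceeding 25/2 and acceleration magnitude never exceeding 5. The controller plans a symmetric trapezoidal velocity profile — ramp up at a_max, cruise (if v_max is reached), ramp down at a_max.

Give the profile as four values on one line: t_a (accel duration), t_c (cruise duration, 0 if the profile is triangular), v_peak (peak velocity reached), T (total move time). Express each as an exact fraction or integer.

t_a=5/2 t_c=3/2 v_peak=25/2 T=13/2

vₘ²/aₘ = (25/2)²/5 = 125/4
50 ≥ 125/4 ⇒ cruise phase
t_a = (25/2)/5 = 5/2; v_peak = 25/2
d_cruise = 50 − 125/4 = 75/4; t_c = (75/4)/(25/2) = 3/2
T = 2·5/2 + 3/2 = 13/2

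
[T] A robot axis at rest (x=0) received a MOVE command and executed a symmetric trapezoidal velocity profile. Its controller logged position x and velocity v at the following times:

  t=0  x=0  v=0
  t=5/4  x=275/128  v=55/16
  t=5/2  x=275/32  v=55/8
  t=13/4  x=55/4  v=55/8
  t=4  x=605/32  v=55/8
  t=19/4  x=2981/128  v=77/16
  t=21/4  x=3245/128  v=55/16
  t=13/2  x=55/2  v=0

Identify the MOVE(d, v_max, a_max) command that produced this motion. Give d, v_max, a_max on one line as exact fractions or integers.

final state: t=13/2, x=55/2, v=0 → d = 55/2
a_max = (55/16−0)/(5/4−0) = 11/4
max v = 55/8 over t∈[5/2,4] → v_max = 55/8
check: 55/8·(5/2+3/2) = 55/2 ✓

d=55/2 v_max=55/8 a_max=11/4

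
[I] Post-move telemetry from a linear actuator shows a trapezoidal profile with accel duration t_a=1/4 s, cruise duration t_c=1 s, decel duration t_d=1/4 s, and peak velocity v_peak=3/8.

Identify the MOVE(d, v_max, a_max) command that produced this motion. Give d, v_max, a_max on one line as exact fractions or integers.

d=15/32 v_max=3/8 a_max=3/2

a_max = (3/8)/(1/4) = 3/2
d_a = ½·3/8·1/4 = 3/64; d_c = 3/8·1 = 3/8
d = 2·3/64 + 3/8 = 15/32
t_c = 1 > 0 so v_max = 3/8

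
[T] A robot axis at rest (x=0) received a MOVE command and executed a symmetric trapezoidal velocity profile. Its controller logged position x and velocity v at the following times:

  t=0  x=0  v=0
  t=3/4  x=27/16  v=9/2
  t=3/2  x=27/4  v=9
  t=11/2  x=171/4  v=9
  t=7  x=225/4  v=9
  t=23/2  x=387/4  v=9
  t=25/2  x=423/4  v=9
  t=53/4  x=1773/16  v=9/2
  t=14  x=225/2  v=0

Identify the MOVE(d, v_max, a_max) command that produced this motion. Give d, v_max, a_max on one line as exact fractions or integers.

final state: t=14, x=225/2, v=0 → d = 225/2
a_max = (9/2−0)/(3/4−0) = 6
max v = 9 over t∈[3/2,25/2] → v_max = 9
check: 9·(3/2+11) = 225/2 ✓

d=225/2 v_max=9 a_max=6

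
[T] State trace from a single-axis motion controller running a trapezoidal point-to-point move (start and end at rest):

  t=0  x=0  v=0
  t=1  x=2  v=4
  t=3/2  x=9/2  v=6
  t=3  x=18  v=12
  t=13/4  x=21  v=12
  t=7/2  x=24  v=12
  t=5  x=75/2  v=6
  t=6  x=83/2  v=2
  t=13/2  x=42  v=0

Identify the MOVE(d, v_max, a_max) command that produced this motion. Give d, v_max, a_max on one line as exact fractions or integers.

final state: t=13/2, x=42, v=0 → d = 42
a_max = (4−0)/(1−0) = 4
max v = 12 over t∈[3,7/2] → v_max = 12
check: 12·(3+1/2) = 42 ✓

d=42 v_max=12 a_max=4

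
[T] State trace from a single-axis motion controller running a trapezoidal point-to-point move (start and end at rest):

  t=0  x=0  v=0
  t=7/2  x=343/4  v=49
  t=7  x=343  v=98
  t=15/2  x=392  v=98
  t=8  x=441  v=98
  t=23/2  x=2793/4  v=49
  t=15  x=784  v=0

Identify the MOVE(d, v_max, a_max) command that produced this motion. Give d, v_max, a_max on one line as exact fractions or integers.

final state: t=15, x=784, v=0 → d = 784
a_max = (49−0)/(7/2−0) = 14
max v = 98 over t∈[7,8] → v_max = 98
check: 98·(7+1) = 784 ✓

d=784 v_max=98 a_max=14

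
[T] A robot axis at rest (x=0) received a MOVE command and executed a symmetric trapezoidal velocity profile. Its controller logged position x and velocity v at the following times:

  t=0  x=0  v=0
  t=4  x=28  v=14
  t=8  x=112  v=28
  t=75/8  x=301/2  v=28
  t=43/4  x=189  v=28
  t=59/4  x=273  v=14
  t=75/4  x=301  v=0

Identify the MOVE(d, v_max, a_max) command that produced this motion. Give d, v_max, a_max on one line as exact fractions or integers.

d=301 v_max=28 a_max=7/2

final state: t=75/4, x=301, v=0 → d = 301
a_max = (14−0)/(4−0) = 7/2
max v = 28 over t∈[8,43/4] → v_max = 28
check: 28·(8+11/4) = 301 ✓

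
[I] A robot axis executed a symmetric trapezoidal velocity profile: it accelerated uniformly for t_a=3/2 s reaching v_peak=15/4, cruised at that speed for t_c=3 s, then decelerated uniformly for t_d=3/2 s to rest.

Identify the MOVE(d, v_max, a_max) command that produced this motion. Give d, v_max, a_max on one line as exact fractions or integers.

a_max = (15/4)/(3/2) = 5/2
d_a = ½·15/4·3/2 = 45/16; d_c = 15/4·3 = 45/4
d = 2·45/16 + 45/4 = 135/8
t_c = 3 > 0 ⇒ limit active, v_max = 15/4

d=135/8 v_max=15/4 a_max=5/2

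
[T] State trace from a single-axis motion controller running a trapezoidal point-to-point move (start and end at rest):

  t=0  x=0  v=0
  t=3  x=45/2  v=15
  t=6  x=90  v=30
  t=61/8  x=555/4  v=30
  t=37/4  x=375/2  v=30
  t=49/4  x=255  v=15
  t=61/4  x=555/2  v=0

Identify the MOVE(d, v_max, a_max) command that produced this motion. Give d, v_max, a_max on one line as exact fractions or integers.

d=555/2 v_max=30 a_max=5

final state: t=61/4, x=555/2, v=0 → d = 555/2
a_max = (15−0)/(3−0) = 5
max v = 30 over t∈[6,37/4] → v_max = 30
check: 30·(6+13/4) = 555/2 ✓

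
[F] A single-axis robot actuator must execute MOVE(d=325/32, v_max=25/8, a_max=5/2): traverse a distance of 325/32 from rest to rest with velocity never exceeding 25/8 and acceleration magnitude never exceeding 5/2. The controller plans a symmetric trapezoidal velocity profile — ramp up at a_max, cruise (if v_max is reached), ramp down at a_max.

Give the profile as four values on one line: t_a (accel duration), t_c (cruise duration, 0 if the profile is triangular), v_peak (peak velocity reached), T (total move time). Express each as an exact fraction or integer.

(v_max)²/a_max = (25/8)²/(5/2) = 125/32
325/32 ≥ 125/32 so v_max reached
t_a = (25/8)/(5/2) = 5/4; v_peak = 25/8
d_cruise = 325/32 − 125/32 = 25/4; t_c = (25/4)/(25/8) = 2
T = 2·5/4 + 2 = 9/2

t_a=5/4 t_c=2 v_peak=25/8 T=9/2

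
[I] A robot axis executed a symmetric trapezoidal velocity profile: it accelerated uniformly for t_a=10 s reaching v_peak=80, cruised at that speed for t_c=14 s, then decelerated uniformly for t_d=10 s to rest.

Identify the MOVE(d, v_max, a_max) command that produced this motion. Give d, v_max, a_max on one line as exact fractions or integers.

d=1920 v_max=80 a_max=8

a_max = 80/10 = 8
d_a = ½·80·10 = 400; d_c = 80·14 = 1120
d = 2·400 + 1120 = 1920
t_c = 14 > 0 so v_max = 80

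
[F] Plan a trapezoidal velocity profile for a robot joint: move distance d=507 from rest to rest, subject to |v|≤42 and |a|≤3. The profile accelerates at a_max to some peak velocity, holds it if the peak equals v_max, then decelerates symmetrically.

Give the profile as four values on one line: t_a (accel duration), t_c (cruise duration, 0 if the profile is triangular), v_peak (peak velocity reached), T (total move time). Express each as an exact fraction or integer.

v_max²/a_max = 42²/3 = 588
507 < 588 so t_c = 0
v_peak = √(507·3) = √1521 = 39
t_a = 39/3 = 13; t_c = 0
T = 2·13 = 26

t_a=13 t_c=0 v_peak=39 T=26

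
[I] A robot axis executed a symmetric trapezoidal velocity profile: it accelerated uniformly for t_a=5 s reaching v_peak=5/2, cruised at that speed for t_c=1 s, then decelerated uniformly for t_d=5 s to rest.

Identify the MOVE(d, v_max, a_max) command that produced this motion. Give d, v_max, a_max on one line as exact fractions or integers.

d=15 v_max=5/2 a_max=1/2

a_max = (5/2)/5 = 1/2
d_a = ½·5/2·5 = 25/4; d_c = 5/2·1 = 5/2
d = 2·25/4 + 5/2 = 15
t_c = 1 > 0 → v_max = v_peak = 5/2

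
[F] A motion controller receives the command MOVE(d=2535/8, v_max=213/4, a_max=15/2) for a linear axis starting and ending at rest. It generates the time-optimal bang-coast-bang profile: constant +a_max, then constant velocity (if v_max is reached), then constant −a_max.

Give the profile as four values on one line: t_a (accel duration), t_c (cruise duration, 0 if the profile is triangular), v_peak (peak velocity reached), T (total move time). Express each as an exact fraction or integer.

(v_max)²/a_max = (213/4)²/(15/2) = 15123/40
2535/8 < 15123/40 ⇒ no cruise
v_peak = √(2535/8·15/2) = √(38025/16) = 195/4
t_a = (195/4)/(15/2) = 13/2; t_c = 0
T = 2·13/2 = 13

t_a=13/2 t_c=0 v_peak=195/4 T=13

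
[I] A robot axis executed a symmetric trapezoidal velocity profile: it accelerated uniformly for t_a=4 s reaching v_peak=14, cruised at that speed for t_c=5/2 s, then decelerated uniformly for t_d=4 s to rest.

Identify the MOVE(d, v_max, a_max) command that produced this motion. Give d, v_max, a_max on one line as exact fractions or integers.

a_max = 14/4 = 7/2
d_a = ½·14·4 = 28; d_c = 14·5/2 = 35
d = 2·28 + 35 = 91
t_c = 5/2 > 0 so v_max = 14

d=91 v_max=14 a_max=7/2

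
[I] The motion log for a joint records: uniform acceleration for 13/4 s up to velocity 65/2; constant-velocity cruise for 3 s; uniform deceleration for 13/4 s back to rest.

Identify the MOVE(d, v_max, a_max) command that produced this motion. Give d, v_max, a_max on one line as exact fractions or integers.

a_max = (65/2)/(13/4) = 10
d_a = ½·65/2·13/4 = 845/16; d_c = 65/2·3 = 195/2
d = 2·845/16 + 195/2 = 1625/8
t_c = 3 > 0 ⇒ limit active, v_max = 65/2

d=1625/8 v_max=65/2 a_max=10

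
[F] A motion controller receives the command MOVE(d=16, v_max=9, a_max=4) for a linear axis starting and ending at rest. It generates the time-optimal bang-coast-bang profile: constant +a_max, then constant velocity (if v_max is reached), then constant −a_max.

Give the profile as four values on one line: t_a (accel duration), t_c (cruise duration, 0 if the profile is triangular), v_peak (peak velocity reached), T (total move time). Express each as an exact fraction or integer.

t_a=2 t_c=0 v_peak=8 T=4

(v_max)²/a_max = 9²/4 = 81/4
16 < 81/4 ⇒ no cruise
v_peak = √(16·4) = √64 = 8
t_a = 8/4 = 2; t_c = 0
T = 2·2 = 4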